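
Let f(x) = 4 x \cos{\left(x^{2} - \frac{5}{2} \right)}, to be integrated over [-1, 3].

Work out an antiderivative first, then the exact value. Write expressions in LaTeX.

The substitution u = x^{2} - \frac{5}{2} works: f is exactly (dF/du)*(du/dx) for that inner function.
F(x) = 2 \sin{\left(x^{2} - \frac{5}{2} \right)} is an antiderivative of f.
Check: d/dx[2 \sin{\left(x^{2} - \frac{5}{2} \right)}] = 4 x \cos{\left(x^{2} - \frac{5}{2} \right)} = f(x).
F(3) = 2 \sin{\left(\frac{13}{2} \right)}; F(-1) = - 2 \sin{\left(\frac{3}{2} \right)}.
Integral = F(3) - F(-1) = 2 \sin{\left(\frac{13}{2} \right)} + 2 \sin{\left(\frac{3}{2} \right)}.

Antiderivative: F(x) = 2 \sin{\left(x^{2} - \frac{5}{2} \right)}; value = 2 \sin{\left(\frac{13}{2} \right)} + 2 \sin{\left(\frac{3}{2} \right)}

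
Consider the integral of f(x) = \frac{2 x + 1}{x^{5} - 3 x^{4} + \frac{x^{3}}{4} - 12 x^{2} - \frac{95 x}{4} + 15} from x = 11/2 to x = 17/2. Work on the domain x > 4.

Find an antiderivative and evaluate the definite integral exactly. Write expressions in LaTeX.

The denominator factors as \left(x - 4\right) \left(2 x - 1\right) \left(2 x + 3\right) \left(x^{2} + 5\right); partial fractions split f into directly integrable pieces: \frac{4 \left(61 x - 106\right)}{4263 \left(x^{2} + 5\right)} - \frac{16}{319 \left(2 x + 3\right)} - \frac{16}{147 \left(2 x - 1\right)} + \frac{12}{539 \left(x - 4\right)}.
F(x) = \frac{12 \log{\left(x - 4 \right)}}{539} - \frac{8 \log{\left(x - \frac{1}{2} \right)}}{147} - \frac{8 \log{\left(x + \frac{3}{2} \right)}}{319} + \frac{122 \log{\left(x^{2} + 5 \right)}}{4263} - \frac{424 \sqrt{5} \operatorname{atan}{\left(\frac{\sqrt{5} x}{5} \right)}}{21315} is an antiderivative of f.
Check: d/dx[\frac{12 \log{\left(x - 4 \right)}}{539} - \frac{8 \log{\left(x - \frac{1}{2} \right)}}{147} - \frac{8 \log{\left(x + \frac{3}{2} \right)}}{319} + \frac{122 \log{\left(x^{2} + 5 \right)}}{4263} - \frac{424 \sqrt{5} \operatorname{atan}{\left(\frac{\sqrt{5} x}{5} \right)}}{21315}] = \frac{8 x + 4}{4 x^{5} - 12 x^{4} + x^{3} - 48 x^{2} - 95 x + 60}, which equals f(x).
F(17/2) = - \frac{8 \log{\left(8 \right)}}{147} - \frac{424 \sqrt{5} \operatorname{atan}{\left(\frac{17 \sqrt{5}}{10} \right)}}{21315} - \frac{8 \log{\left(10 \right)}}{319} + \frac{12 \log{\left(\frac{9}{2} \right)}}{539} + \frac{122 \log{\left(\frac{309}{4} \right)}}{4263}; F(11/2) = - \frac{8 \log{\left(5 \right)}}{147} - \frac{424 \sqrt{5} \operatorname{atan}{\left(\frac{11 \sqrt{5}}{10} \right)}}{21315} - \frac{8 \log{\left(7 \right)}}{319} + \frac{12 \log{\left(\frac{3}{2} \right)}}{539} + \frac{122 \log{\left(\frac{141}{4} \right)}}{4263}.
Integral = F(17/2) - F(11/2) = - \frac{8 \log{\left(8 \right)}}{147} - \frac{122 \log{\left(\frac{141}{4} \right)}}{4263} - \frac{424 \sqrt{5} \operatorname{atan}{\left(\frac{17 \sqrt{5}}{10} \right)}}{21315} - \frac{8 \log{\left(10 \right)}}{319} - \frac{12 \log{\left(\frac{3}{2} \right)}}{539} + \frac{12 \log{\left(\frac{9}{2} \right)}}{539} + \frac{8 \log{\left(7 \right)}}{319} + \frac{424 \sqrt{5} \operatorname{atan}{\left(\frac{11 \sqrt{5}}{10} \right)}}{21315} + \frac{8 \log{\left(5 \right)}}{147} + \frac{122 \log{\left(\frac{309}{4} \right)}}{4263}.

Antiderivative: F(x) = \frac{12 \log{\left(x - 4 \right)}}{539} - \frac{8 \log{\left(x - \frac{1}{2} \right)}}{147} - \frac{8 \log{\left(x + \frac{3}{2} \right)}}{319} + \frac{122 \log{\left(x^{2} + 5 \right)}}{4263} - \frac{424 \sqrt{5} \operatorname{atan}{\left(\frac{\sqrt{5} x}{5} \right)}}{21315}; value = - \frac{8 \log{\left(8 \right)}}{147} - \frac{122 \log{\left(\frac{141}{4} \right)}}{4263} - \frac{424 \sqrt{5} \operatorname{atan}{\left(\frac{17 \sqrt{5}}{10} \right)}}{21315} - \frac{8 \log{\left(10 \right)}}{319} - \frac{12 \log{\left(\frac{3}{2} \right)}}{539} + \frac{12 \log{\left(\frac{9}{2} \right)}}{539} + \frac{8 \log{\left(7 \right)}}{319} + \frac{424 \sqrt{5} \operatorname{atan}{\left(\frac{11 \sqrt{5}}{10} \right)}}{21315} + \frac{8 \log{\left(5 \right)}}{147} + \frac{122 \log{\left(\frac{309}{4} \right)}}{4263}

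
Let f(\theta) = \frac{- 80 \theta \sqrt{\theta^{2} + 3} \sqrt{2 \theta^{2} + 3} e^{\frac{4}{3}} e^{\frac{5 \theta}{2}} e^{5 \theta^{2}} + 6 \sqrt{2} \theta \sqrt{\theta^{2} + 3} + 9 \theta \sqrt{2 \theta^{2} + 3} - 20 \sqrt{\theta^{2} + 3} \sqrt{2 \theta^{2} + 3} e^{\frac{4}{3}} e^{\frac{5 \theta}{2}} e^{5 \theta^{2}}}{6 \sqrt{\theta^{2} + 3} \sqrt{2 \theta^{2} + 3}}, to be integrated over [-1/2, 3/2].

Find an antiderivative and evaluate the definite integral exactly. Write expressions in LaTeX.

Antiderivative: F(\theta) = \sqrt{\theta^{2} + \frac{3}{2}} + \frac{3 \sqrt{\theta^{2} + 3}}{2} - \frac{4 e^{\frac{4}{3}} e^{\frac{5 \theta}{2}} e^{5 \theta^{2}}}{3}; value = - \frac{4 e^{\frac{49}{3}}}{3} - \frac{3 \sqrt{13}}{4} - \frac{\sqrt{7}}{2} + \frac{\sqrt{15}}{2} + \frac{3 \sqrt{21}}{4} + \frac{4 e^{\frac{4}{3}}}{3}

A candidate is checked by its d/d\theta: the result must match f(\theta).
F(\theta) = \sqrt{\theta^{2} + \frac{3}{2}} + \frac{3 \sqrt{\theta^{2} + 3}}{2} - \frac{4 e^{\frac{4}{3}} e^{\frac{5 \theta}{2}} e^{5 \theta^{2}}}{3} is an antiderivative of f.
Check: d/d\theta[\sqrt{\theta^{2} + \frac{3}{2}} + \frac{3 \sqrt{\theta^{2} + 3}}{2} - \frac{4 e^{\frac{4}{3}} e^{\frac{5 \theta}{2}} e^{5 \theta^{2}}}{3}] = \frac{- 80 \theta \sqrt{\theta^{2} + 3} \sqrt{2 \theta^{2} + 3} e^{\frac{4}{3}} e^{\frac{5 \theta}{2}} e^{5 \theta^{2}} + 6 \sqrt{2} \theta \sqrt{\theta^{2} + 3} + 9 \theta \sqrt{2 \theta^{2} + 3} - 20 \sqrt{\theta^{2} + 3} \sqrt{2 \theta^{2} + 3} e^{\frac{4}{3}} e^{\frac{5 \theta}{2}} e^{5 \theta^{2}}}{6 \sqrt{\theta^{2} + 3} \sqrt{2 \theta^{2} + 3}} = f(\theta).
F(3/2) = - \frac{4 e^{\frac{49}{3}}}{3} + \frac{\sqrt{15}}{2} + \frac{3 \sqrt{21}}{4}; F(-1/2) = - \frac{4 e^{\frac{4}{3}}}{3} + \frac{\sqrt{7}}{2} + \frac{3 \sqrt{13}}{4}.
Integral = F(3/2) - F(-1/2) = - \frac{4 e^{\frac{49}{3}}}{3} - \frac{3 \sqrt{13}}{4} - \frac{\sqrt{7}}{2} + \frac{\sqrt{15}}{2} + \frac{3 \sqrt{21}}{4} + \frac{4 e^{\frac{4}{3}}}{3}.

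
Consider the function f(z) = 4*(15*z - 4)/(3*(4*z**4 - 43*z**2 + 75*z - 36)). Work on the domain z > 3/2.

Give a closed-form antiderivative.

An antiderivative is F(z) = 4*(-1395*(2*z - 3)*log(z - 3/2) + 1331*(2*z - 3)*log(z - 1) + 64*(2*z - 3)*log(z + 4) - 2035)/(1815*(2*z - 3)).

Factor the denominator (3*(z - 1)*(z + 4)*(2*z - 3)**2) and decompose: f = -744/(121*(2*z - 3)) + 296/(33*(2*z - 3)**2) + 256/(1815*(z + 4)) + 44/(15*(z - 1)); each piece integrates to a log, atan, or power term.
Check: d/dz[4*(-1395*(2*z - 3)*log(z - 3/2) + 1331*(2*z - 3)*log(z - 1) + 64*(2*z - 3)*log(z + 4) - 2035)/(1815*(2*z - 3))] = (60*z - 16)/(12*z**4 - 129*z**2 + 225*z - 108), which equals f(z).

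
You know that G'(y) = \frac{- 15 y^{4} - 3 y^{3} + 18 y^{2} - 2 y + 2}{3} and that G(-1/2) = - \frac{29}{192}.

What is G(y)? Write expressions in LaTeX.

The proposed G(y) is checked by its d/dy: the result must match the given G'(y).
A general antiderivative is - y^{5} - \frac{y^{4}}{4} + 2 y^{3} - \frac{y^{2}}{3} + \frac{2 y}{3} + C.
The condition gives C = - \frac{29}{192} - (- \frac{125}{192}) = \frac{1}{2}.
So G(y) = - y^{5} - \frac{y^{4}}{4} + 2 y^{3} - \frac{y^{2}}{3} + \frac{2 y}{3} + \frac{1}{2}.
Check: d/dy[- y^{5} - \frac{y^{4}}{4} + 2 y^{3} - \frac{y^{2}}{3} + \frac{2 y}{3} + \frac{1}{2}] = - 5 y^{4} - y^{3} + 6 y^{2} - \frac{2 y}{3} + \frac{2}{3}, which equals G'(y).

G(y) = - y^{5} - \frac{y^{4}}{4} + 2 y^{3} - \frac{y^{2}}{3} + \frac{2 y}{3} + \frac{1}{2}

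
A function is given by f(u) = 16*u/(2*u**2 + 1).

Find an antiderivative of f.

An antiderivative is F(u) = 4*log(4*u**2 + 2).

f matches the chain-rule pattern g'(h)*h' with inner function h(u) = 4*u**2 + 2; substituting w = h(u) collapses the integral.
Check: d/du[4*log(4*u**2 + 2)] = 16*u/(2*u**2 + 1) = f(u).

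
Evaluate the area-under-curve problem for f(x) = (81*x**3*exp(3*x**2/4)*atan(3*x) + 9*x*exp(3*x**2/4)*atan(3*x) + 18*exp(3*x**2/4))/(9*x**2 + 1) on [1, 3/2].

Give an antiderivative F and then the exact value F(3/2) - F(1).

Antiderivative: F(x) = 6*exp(3*x**2/4)*atan(3*x); value = -6*exp(3/4)*atan(3) + 6*exp(27/16)*atan(9/2)

f has the shape u'v + uv' for u = 6*atan(3*x) and v = exp(3*x**2/4) — it is the derivative of the product u*v.
F(x) = 6*exp(3*x**2/4)*atan(3*x) is an antiderivative of f.
Check: d/dx[6*exp(3*x**2/4)*atan(3*x)] = (81*x**3*exp(3*x**2/4)*atan(3*x) + 9*x*exp(3*x**2/4)*atan(3*x) + 18*exp(3*x**2/4))/(9*x**2 + 1) = f(x).
F(3/2) = 6*exp(27/16)*atan(9/2); F(1) = 6*exp(3/4)*atan(3).
Integral = F(3/2) - F(1) = -6*exp(3/4)*atan(3) + 6*exp(27/16)*atan(9/2).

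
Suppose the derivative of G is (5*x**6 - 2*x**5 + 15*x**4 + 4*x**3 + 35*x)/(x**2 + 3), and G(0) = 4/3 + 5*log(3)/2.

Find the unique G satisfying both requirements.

G(x) = x**5 - x**4/2 + 5*x**2 + 5*log(x**2 + 3)/2 + 4/3

Check a candidate G(x) by differentiating: d/dx[G] must match the given G'(x).
A general antiderivative is x**5 - x**4/2 + 5*x**2 + 5*log(x**2 + 3)/2 + 4/3 + C.
The condition gives C = 4/3 + 5*log(3)/2 - (4/3 + 5*log(3)/2) = 0.
So G(x) = x**5 - x**4/2 + 5*x**2 + 5*log(x**2 + 3)/2 + 4/3.
Check: d/dx[x**5 - x**4/2 + 5*x**2 + 5*log(x**2 + 3)/2 + 4/3] = (5*x**6 - 2*x**5 + 15*x**4 + 4*x**3 + 35*x)/(x**2 + 3) = G'(x).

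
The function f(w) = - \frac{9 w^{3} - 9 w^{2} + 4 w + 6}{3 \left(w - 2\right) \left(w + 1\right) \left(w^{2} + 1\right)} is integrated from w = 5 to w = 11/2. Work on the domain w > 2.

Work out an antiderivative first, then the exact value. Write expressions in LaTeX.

Factor the denominator (3 \left(w - 2\right) \left(w + 1\right) \left(w^{2} + 1\right)) and decompose: f = - \frac{3 w - 4}{3 \left(w^{2} + 1\right)} - \frac{8}{9 \left(w + 1\right)} - \frac{10}{9 \left(w - 2\right)}; each piece integrates to a log, atan, or power term.
F(w) = \frac{- 20 \log{\left(w - 2 \right)} - 16 \log{\left(w + 1 \right)} - 9 \log{\left(w^{2} + 1 \right)} + 24 \operatorname{atan}{\left(w \right)}}{18} is an antiderivative of f.
Check: d/dw[\frac{- 20 \log{\left(w - 2 \right)} - 16 \log{\left(w + 1 \right)} - 9 \log{\left(w^{2} + 1 \right)} + 24 \operatorname{atan}{\left(w \right)}}{18}] = \frac{- 9 w^{3} + 9 w^{2} - 4 w - 6}{3 w^{4} - 3 w^{3} - 3 w^{2} - 3 w - 6}, which equals f(w).
F(11/2) = - \frac{\log{\left(\frac{125}{4} \right)}}{2} - \frac{8 \log{\left(\frac{13}{2} \right)}}{9} - \frac{10 \log{\left(\frac{7}{2} \right)}}{9} + \frac{4 \operatorname{atan}{\left(\frac{11}{2} \right)}}{3}; F(5) = - \frac{\log{\left(26 \right)}}{2} - \frac{8 \log{\left(6 \right)}}{9} - \frac{10 \log{\left(3 \right)}}{9} + \frac{4 \operatorname{atan}{\left(5 \right)}}{3}.
Integral = F(11/2) - F(5) = - \frac{4 \operatorname{atan}{\left(5 \right)}}{3} - \frac{\log{\left(\frac{125}{4} \right)}}{2} - \frac{8 \log{\left(\frac{13}{2} \right)}}{9} - \frac{10 \log{\left(\frac{7}{2} \right)}}{9} + \frac{10 \log{\left(3 \right)}}{9} + \frac{8 \log{\left(6 \right)}}{9} + \frac{\log{\left(26 \right)}}{2} + \frac{4 \operatorname{atan}{\left(\frac{11}{2} \right)}}{3}.

Antiderivative: F(w) = \frac{- 20 \log{\left(w - 2 \right)} - 16 \log{\left(w + 1 \right)} - 9 \log{\left(w^{2} + 1 \right)} + 24 \operatorname{atan}{\left(w \right)}}{18}; value = - \frac{4 \operatorname{atan}{\left(5 \right)}}{3} - \frac{\log{\left(\frac{125}{4} \right)}}{2} - \frac{8 \log{\left(\frac{13}{2} \right)}}{9} - \frac{10 \log{\left(\frac{7}{2} \right)}}{9} + \frac{10 \log{\left(3 \right)}}{9} + \frac{8 \log{\left(6 \right)}}{9} + \frac{\log{\left(26 \right)}}{2} + \frac{4 \operatorname{atan}{\left(\frac{11}{2} \right)}}{3}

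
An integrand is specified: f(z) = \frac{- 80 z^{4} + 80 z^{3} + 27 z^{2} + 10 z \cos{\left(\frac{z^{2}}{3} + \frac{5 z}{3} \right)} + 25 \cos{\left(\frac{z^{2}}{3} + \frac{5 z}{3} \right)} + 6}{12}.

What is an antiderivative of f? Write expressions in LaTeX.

Any candidate F(z) must reproduce f(z) exactly when differentiated.
Check: d/dz[\frac{- 16 z^{5} + 20 z^{4} + 9 z^{3} + 6 z + 15 \sin{\left(\frac{z^{2}}{3} + \frac{5 z}{3} \right)} + 18}{12}] = - \frac{20 z^{4}}{3} + \frac{20 z^{3}}{3} + \frac{9 z^{2}}{4} + \frac{5 z \cos{\left(\frac{z^{2}}{3} + \frac{5 z}{3} \right)}}{6} + \frac{25 \cos{\left(\frac{z^{2}}{3} + \frac{5 z}{3} \right)}}{12} + \frac{1}{2}, which equals f(z).

An antiderivative is F(z) = \frac{- 16 z^{5} + 20 z^{4} + 9 z^{3} + 6 z + 15 \sin{\left(\frac{z^{2}}{3} + \frac{5 z}{3} \right)} + 18}{12}.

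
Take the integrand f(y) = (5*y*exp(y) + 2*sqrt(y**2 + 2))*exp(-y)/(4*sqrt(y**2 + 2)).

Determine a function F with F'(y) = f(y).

Recover f(y) by differentiating a candidate F(y); any mismatch rules it out.
Check: d/dy[5*sqrt(y**2 + 2)/4 - exp(-y)/2] = (5*y*exp(y) + 2*sqrt(y**2 + 2))*exp(-y)/(4*sqrt(y**2 + 2)) = f(y).

An antiderivative is F(y) = 5*sqrt(y**2 + 2)/4 - exp(-y)/2.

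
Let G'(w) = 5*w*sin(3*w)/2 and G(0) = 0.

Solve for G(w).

G(w) = -5*w*cos(3*w)/6 + 5*sin(3*w)/18

The proposed G(w) is checked by its d/dw: the result must match the given G'(w).
A general antiderivative is -5*w*cos(3*w)/6 + 5*sin(3*w)/18 + C.
The condition gives C = 0 - (0) = 0.
So G(w) = -5*w*cos(3*w)/6 + 5*sin(3*w)/18.
Check: d/dw[-5*w*cos(3*w)/6 + 5*sin(3*w)/18] = 5*w*sin(3*w)/2 = G'(w).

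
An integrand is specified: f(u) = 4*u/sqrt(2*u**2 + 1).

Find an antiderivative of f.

The substitution w = 2*u**2 + 1 works: f is exactly (dF/dw)*(dw/du) for that inner function.
Check: d/du[2*sqrt(2*u**2 + 1)] = 4*u/sqrt(2*u**2 + 1) = f(u).

An antiderivative is F(u) = 2*sqrt(2*u**2 + 1).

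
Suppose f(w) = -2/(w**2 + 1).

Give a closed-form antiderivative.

An antiderivative is F(w) = -2*atan(w).

Whatever form F(w) takes, F'(w) = f(w) is non-negotiable.
Check: d/dw[-2*atan(w)] = -2/(w**2 + 1) = f(w).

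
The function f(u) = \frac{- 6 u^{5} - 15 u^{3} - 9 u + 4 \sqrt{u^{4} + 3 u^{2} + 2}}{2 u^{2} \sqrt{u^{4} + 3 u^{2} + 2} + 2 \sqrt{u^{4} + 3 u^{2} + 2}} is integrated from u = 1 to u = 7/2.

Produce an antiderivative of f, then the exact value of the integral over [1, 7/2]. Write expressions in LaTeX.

Antiderivative: F(u) = - \frac{3 \sqrt{u^{4} + 3 u^{2} + 2}}{2} + 2 \operatorname{atan}{\left(u \right)}; value = - \frac{3 \sqrt{3021}}{8} - \frac{\pi}{2} + 2 \operatorname{atan}{\left(\frac{7}{2} \right)} + \frac{3 \sqrt{6}}{2}

Recover f(u) by differentiating a candidate F(u); any mismatch rules it out.
F(u) = - \frac{3 \sqrt{u^{4} + 3 u^{2} + 2}}{2} + 2 \operatorname{atan}{\left(u \right)} is an antiderivative of f.
Check: d/du[- \frac{3 \sqrt{u^{4} + 3 u^{2} + 2}}{2} + 2 \operatorname{atan}{\left(u \right)}] = \frac{- 6 u^{5} - 15 u^{3} - 9 u + 4 \sqrt{u^{4} + 3 u^{2} + 2}}{2 u^{2} \sqrt{u^{4} + 3 u^{2} + 2} + 2 \sqrt{u^{4} + 3 u^{2} + 2}} = f(u).
F(7/2) = - \frac{3 \sqrt{3021}}{8} + 2 \operatorname{atan}{\left(\frac{7}{2} \right)}; F(1) = - \frac{3 \sqrt{6}}{2} + \frac{\pi}{2}.
Integral = F(7/2) - F(1) = - \frac{3 \sqrt{3021}}{8} - \frac{\pi}{2} + 2 \operatorname{atan}{\left(\frac{7}{2} \right)} + \frac{3 \sqrt{6}}{2}.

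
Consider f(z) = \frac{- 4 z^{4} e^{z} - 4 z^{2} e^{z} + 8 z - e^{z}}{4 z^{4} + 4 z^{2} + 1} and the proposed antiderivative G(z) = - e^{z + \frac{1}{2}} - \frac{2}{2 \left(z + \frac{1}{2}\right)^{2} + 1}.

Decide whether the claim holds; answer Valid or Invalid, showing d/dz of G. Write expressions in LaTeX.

Invalid: d/dz[G] - f = \frac{- 64 z^{8} e^{\frac{1}{2}} e^{z} + 64 z^{8} e^{z} - 128 z^{7} e^{\frac{1}{2}} e^{z} + 128 z^{7} e^{z} - 224 z^{6} e^{\frac{1}{2}} e^{z} + 224 z^{6} e^{z} - 224 z^{5} e^{\frac{1}{2}} e^{z} + 224 z^{5} e^{z} - 212 z^{4} e^{\frac{1}{2}} e^{z} + 212 z^{4} e^{z} - 192 z^{4} - 128 z^{3} e^{\frac{1}{2}} e^{z} + 128 z^{3} e^{z} - 192 z^{3} - 76 z^{2} e^{\frac{1}{2}} e^{z} + 76 z^{2} e^{z} - 128 z^{2} - 24 z e^{\frac{1}{2}} e^{z} + 24 z e^{z} - 40 z - 9 e^{\frac{1}{2}} e^{z} + 9 e^{z} + 16}{64 z^{8} + 128 z^{7} + 224 z^{6} + 224 z^{5} + 212 z^{4} + 128 z^{3} + 76 z^{2} + 24 z + 9}, which is not 0.

d/dz[G] = \frac{- 16 z^{4} e^{\frac{1}{2}} e^{z} - 32 z^{3} e^{\frac{1}{2}} e^{z} - 40 z^{2} e^{\frac{1}{2}} e^{z} - 24 z e^{\frac{1}{2}} e^{z} + 32 z - 9 e^{\frac{1}{2}} e^{z} + 16}{16 z^{4} + 32 z^{3} + 40 z^{2} + 24 z + 9}
d/dz[G] - f(z) = \frac{- 64 z^{8} e^{\frac{1}{2}} e^{z} + 64 z^{8} e^{z} - 128 z^{7} e^{\frac{1}{2}} e^{z} + 128 z^{7} e^{z} - 224 z^{6} e^{\frac{1}{2}} e^{z} + 224 z^{6} e^{z} - 224 z^{5} e^{\frac{1}{2}} e^{z} + 224 z^{5} e^{z} - 212 z^{4} e^{\frac{1}{2}} e^{z} + 212 z^{4} e^{z} - 192 z^{4} - 128 z^{3} e^{\frac{1}{2}} e^{z} + 128 z^{3} e^{z} - 192 z^{3} - 76 z^{2} e^{\frac{1}{2}} e^{z} + 76 z^{2} e^{z} - 128 z^{2} - 24 z e^{\frac{1}{2}} e^{z} + 24 z e^{z} - 40 z - 9 e^{\frac{1}{2}} e^{z} + 9 e^{z} + 16}{64 z^{8} + 128 z^{7} + 224 z^{6} + 224 z^{5} + 212 z^{4} + 128 z^{3} + 76 z^{2} + 24 z + 9} != 0.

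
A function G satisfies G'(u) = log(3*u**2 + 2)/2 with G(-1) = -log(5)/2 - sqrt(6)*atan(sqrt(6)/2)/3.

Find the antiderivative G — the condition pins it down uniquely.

G(u) = u*log(3*u**2 + 2)/2 - u + sqrt(6)*atan(sqrt(6)*u/2)/3 - 1

For G(u) to be correct, d/du[G] must agree with the stated G'(u) identically.
A general antiderivative is u*log(3*u**2 + 2)/2 - u + sqrt(6)*atan(sqrt(6)*u/2)/3 + C.
The condition gives C = -log(5)/2 - sqrt(6)*atan(sqrt(6)/2)/3 - (-log(5)/2 - sqrt(6)*atan(sqrt(6)/2)/3 + 1) = -1.
So G(u) = u*log(3*u**2 + 2)/2 - u + sqrt(6)*atan(sqrt(6)*u/2)/3 - 1.
Check: d/du[u*log(3*u**2 + 2)/2 - u + sqrt(6)*atan(sqrt(6)*u/2)/3 - 1] = log(3*u**2 + 2)/2 = G'(u).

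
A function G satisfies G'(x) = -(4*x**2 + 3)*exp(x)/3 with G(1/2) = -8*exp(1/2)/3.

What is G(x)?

Recognize the product-rule pattern: G'(x) = u'v + uv' with u = -4*x**2/3 + 8*x/3 - 11/3, v = exp(x), so integration by parts undoes it.
A general antiderivative is (-4*x**2 + 8*x - 11)*exp(x)/3 + C.
The condition gives C = -8*exp(1/2)/3 - (-8*exp(1/2)/3) = 0.
So G(x) = -4*x**2*exp(x)/3 + 8*x*exp(x)/3 - 11*exp(x)/3.
Check: d/dx[-4*x**2*exp(x)/3 + 8*x*exp(x)/3 - 11*exp(x)/3] = -4*x**2*exp(x)/3 - exp(x), which equals G'(x).

G(x) = -4*x**2*exp(x)/3 + 8*x*exp(x)/3 - 11*exp(x)/3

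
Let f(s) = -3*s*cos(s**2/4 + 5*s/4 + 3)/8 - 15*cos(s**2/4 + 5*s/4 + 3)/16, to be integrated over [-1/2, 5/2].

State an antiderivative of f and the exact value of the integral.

The substitution u = s**2/4 + 5*s/4 + 3 works: f is exactly (dF/du)*(du/ds) for that inner function.
F(s) = -3*sin(s**2/4 + 5*s/4 + 3)/4 is an antiderivative of f.
Check: d/ds[-3*sin(s**2/4 + 5*s/4 + 3)/4] = -3*s*cos(s**2/4 + 5*s/4 + 3)/8 - 15*cos(s**2/4 + 5*s/4 + 3)/16 = f(s).
F(5/2) = -3*sin(123/16)/4; F(-1/2) = -3*sin(39/16)/4.
Integral = F(5/2) - F(-1/2) = -3*sin(123/16)/4 + 3*sin(39/16)/4.

Antiderivative: F(s) = -3*sin(s**2/4 + 5*s/4 + 3)/4; value = -3*sin(123/16)/4 + 3*sin(39/16)/4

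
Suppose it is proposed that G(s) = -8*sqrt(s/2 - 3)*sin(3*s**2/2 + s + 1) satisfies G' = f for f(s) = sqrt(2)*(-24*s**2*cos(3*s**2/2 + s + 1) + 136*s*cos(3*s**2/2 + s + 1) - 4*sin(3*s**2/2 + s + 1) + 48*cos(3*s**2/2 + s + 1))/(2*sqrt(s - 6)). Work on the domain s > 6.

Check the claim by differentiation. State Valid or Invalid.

Valid - the claim checks out under differentiation.

d/ds[G] = sqrt(2)*(-24*s**2*cos(3*s**2/2 + s + 1) + 136*s*cos(3*s**2/2 + s + 1) - 4*sin(3*s**2/2 + s + 1) + 48*cos(3*s**2/2 + s + 1))/(2*sqrt(s - 6))
This equals f(s) exactly, so the claim holds.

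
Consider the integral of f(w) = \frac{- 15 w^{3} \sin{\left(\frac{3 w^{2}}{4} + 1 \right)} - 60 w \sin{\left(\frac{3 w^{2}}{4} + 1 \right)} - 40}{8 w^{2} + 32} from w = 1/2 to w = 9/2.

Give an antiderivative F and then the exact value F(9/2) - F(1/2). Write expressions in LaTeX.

Antiderivative: F(w) = \frac{5 \cos{\left(\frac{3 w^{2}}{4} + 1 \right)}}{4} - \frac{5 \operatorname{atan}{\left(\frac{w}{2} \right)}}{2}; value = - \frac{5 \operatorname{atan}{\left(\frac{9}{4} \right)}}{2} + \frac{5 \cos{\left(\frac{259}{16} \right)}}{4} - \frac{5 \cos{\left(\frac{19}{16} \right)}}{4} + \frac{5 \operatorname{atan}{\left(\frac{1}{4} \right)}}{2}

Whatever form F(w) takes, F'(w) = f(w) is non-negotiable.
F(w) = \frac{5 \cos{\left(\frac{3 w^{2}}{4} + 1 \right)}}{4} - \frac{5 \operatorname{atan}{\left(\frac{w}{2} \right)}}{2} is an antiderivative of f.
Check: d/dw[\frac{5 \cos{\left(\frac{3 w^{2}}{4} + 1 \right)}}{4} - \frac{5 \operatorname{atan}{\left(\frac{w}{2} \right)}}{2}] = \frac{- 15 w^{3} \sin{\left(\frac{3 w^{2}}{4} + 1 \right)} - 60 w \sin{\left(\frac{3 w^{2}}{4} + 1 \right)} - 40}{8 w^{2} + 32} = f(w).
F(9/2) = - \frac{5 \operatorname{atan}{\left(\frac{9}{4} \right)}}{2} + \frac{5 \cos{\left(\frac{259}{16} \right)}}{4}; F(1/2) = - \frac{5 \operatorname{atan}{\left(\frac{1}{4} \right)}}{2} + \frac{5 \cos{\left(\frac{19}{16} \right)}}{4}.
Integral = F(9/2) - F(1/2) = - \frac{5 \operatorname{atan}{\left(\frac{9}{4} \right)}}{2} + \frac{5 \cos{\left(\frac{259}{16} \right)}}{4} - \frac{5 \cos{\left(\frac{19}{16} \right)}}{4} + \frac{5 \operatorname{atan}{\left(\frac{1}{4} \right)}}{2}.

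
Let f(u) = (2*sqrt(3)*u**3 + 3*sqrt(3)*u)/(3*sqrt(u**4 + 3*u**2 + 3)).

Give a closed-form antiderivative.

An antiderivative is F(u) = sqrt(3)*sqrt(u**4 + 3*u**2 + 3)/3.

The substitution w = u**4/3 + u**2 + 1 works: f is exactly (dF/dw)*(dw/du) for that inner function.
Check: d/du[sqrt(3)*sqrt(u**4 + 3*u**2 + 3)/3] = (2*sqrt(3)*u**3 + 3*sqrt(3)*u)/(3*sqrt(u**4 + 3*u**2 + 3)) = f(u).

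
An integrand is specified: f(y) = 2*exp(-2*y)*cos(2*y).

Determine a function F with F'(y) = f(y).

Differentiate the proposed F(y) back; it has to land on f(y) exactly.
Check: d/dy[-(-sin(2*y) + cos(2*y))*exp(-2*y)/2] = 2*exp(-2*y)*cos(2*y) = f(y).

An antiderivative is F(y) = -(-sin(2*y) + cos(2*y))*exp(-2*y)/2.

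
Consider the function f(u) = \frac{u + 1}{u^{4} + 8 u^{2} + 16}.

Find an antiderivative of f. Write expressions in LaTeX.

Check any antiderivative F(u) by computing F'(u) and comparing it with f(u).
Check: d/du[\frac{u}{8 u^{2} + 32} + \frac{\operatorname{atan}{\left(\frac{u}{2} \right)}}{16} - \frac{4}{8 u^{2} + 32}] = \frac{u + 1}{u^{4} + 8 u^{2} + 16} = f(u).

An antiderivative is F(u) = \frac{u}{8 u^{2} + 32} + \frac{\operatorname{atan}{\left(\frac{u}{2} \right)}}{16} - \frac{4}{8 u^{2} + 32}.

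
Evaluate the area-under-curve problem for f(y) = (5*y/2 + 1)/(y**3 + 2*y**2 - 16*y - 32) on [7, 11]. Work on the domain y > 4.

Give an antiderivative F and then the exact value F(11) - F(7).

Factor the denominator (2*(y - 4)*(y + 2)*(y + 4)) and decompose: f = -9/(16*(y + 4)) + 1/(3*(y + 2)) + 11/(48*(y - 4)); each piece integrates to a log, atan, or power term.
F(y) = (11*log(y - 4) + 16*log(y + 2) - 27*log(y + 4))/48 is an antiderivative of f.
Check: d/dy[(11*log(y - 4) + 16*log(y + 2) - 27*log(y + 4))/48] = (5*y + 2)/(2*y**3 + 4*y**2 - 32*y - 64), which equals f(y).
F(11) = -9*log(15)/16 + 11*log(7)/48 + log(13)/3; F(7) = -9*log(11)/16 + 11*log(3)/48 + log(9)/3.
Integral = F(11) - F(7) = -9*log(15)/16 - log(9)/3 - 11*log(3)/48 + 11*log(7)/48 + log(13)/3 + 9*log(11)/16.

Antiderivative: F(y) = (11*log(y - 4) + 16*log(y + 2) - 27*log(y + 4))/48; value = -9*log(15)/16 - log(9)/3 - 11*log(3)/48 + 11*log(7)/48 + log(13)/3 + 9*log(11)/16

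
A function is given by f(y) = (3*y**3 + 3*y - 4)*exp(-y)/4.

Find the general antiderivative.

f has the shape u'v + uv' for u = -3*y**3/4 - 9*y**2/4 - 21*y/4 - 17/4 and v = exp(-y) — it is the derivative of the product u*v.
Check: d/dy[-(3*y**3 + 9*y**2 + 21*y + 17)*exp(-y)/4] = (3*y**3 + 3*y - 4)*exp(-y)/4 = f(y).

F(y) = -(3*y**3 + 9*y**2 + 21*y + 17)*exp(-y)/4 + C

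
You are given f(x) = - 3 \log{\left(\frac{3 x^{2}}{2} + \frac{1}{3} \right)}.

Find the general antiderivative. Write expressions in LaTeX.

F(x) = - 3 x \log{\left(\frac{3 x^{2}}{2} + \frac{1}{3} \right)} + 6 x - 2 \sqrt{2} \operatorname{atan}{\left(\frac{3 \sqrt{2} x}{2} \right)} + C

Any candidate F(x) must reproduce f(x) exactly when differentiated.
Check: d/dx[- 3 x \log{\left(\frac{3 x^{2}}{2} + \frac{1}{3} \right)} + 6 x - 2 \sqrt{2} \operatorname{atan}{\left(\frac{3 \sqrt{2} x}{2} \right)}] = - 3 \log{\left(9 x^{2} + 2 \right)} + 3 \log{\left(6 \right)}, which equals f(x).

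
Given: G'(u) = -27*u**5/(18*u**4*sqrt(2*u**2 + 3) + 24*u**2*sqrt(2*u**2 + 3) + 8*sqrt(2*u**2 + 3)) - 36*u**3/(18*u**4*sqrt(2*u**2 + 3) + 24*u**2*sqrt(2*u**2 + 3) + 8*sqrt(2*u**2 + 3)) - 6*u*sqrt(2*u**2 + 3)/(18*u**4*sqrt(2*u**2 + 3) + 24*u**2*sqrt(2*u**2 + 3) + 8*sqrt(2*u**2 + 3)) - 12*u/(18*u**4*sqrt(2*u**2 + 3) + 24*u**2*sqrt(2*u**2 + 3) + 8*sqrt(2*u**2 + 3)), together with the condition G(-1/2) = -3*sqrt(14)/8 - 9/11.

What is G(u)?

G(u) = -3*(3*u**2*sqrt(2*u**2 + 3) + 4*u**2 + 2*sqrt(2*u**2 + 3) + 2)/(4*(3*u**2 + 2))

Integrate term by term and add the pieces.
A general antiderivative is -3*sqrt(2*u**2 + 3)/4 + 1/(2*(3*u**2 + 2)) + C.
The condition gives C = -3*sqrt(14)/8 - 9/11 - (2/11 - 3*sqrt(14)/8) = -1.
So G(u) = -3*(3*u**2*sqrt(2*u**2 + 3) + 4*u**2 + 2*sqrt(2*u**2 + 3) + 2)/(4*(3*u**2 + 2)).
Check: d/du[-3*(3*u**2*sqrt(2*u**2 + 3) + 4*u**2 + 2*sqrt(2*u**2 + 3) + 2)/(4*(3*u**2 + 2))] = (-27*u**5 - 36*u**3 - 6*u*sqrt(2*u**2 + 3) - 12*u)/(18*u**4*sqrt(2*u**2 + 3) + 24*u**2*sqrt(2*u**2 + 3) + 8*sqrt(2*u**2 + 3)), which equals G'(u).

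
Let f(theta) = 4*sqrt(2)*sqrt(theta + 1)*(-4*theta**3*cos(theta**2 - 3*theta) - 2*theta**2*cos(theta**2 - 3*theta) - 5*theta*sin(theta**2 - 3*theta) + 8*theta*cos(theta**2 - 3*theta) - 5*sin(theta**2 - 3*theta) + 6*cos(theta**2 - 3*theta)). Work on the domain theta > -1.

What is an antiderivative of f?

An antiderivative is F(theta) = -2*(2*theta + 2)**(5/2)*sin(theta**2 - 3*theta).

f has the shape u'v + uv' for u = -2*(2*theta + 2)**(5/2) and v = sin(theta**2 - 3*theta) — it is the derivative of the product u*v.
Check: d/dtheta[-2*(2*theta + 2)**(5/2)*sin(theta**2 - 3*theta)] = -16*sqrt(2)*theta**3*sqrt(theta + 1)*cos(theta**2 - 3*theta) - 8*sqrt(2)*theta**2*sqrt(theta + 1)*cos(theta**2 - 3*theta) - 20*sqrt(2)*theta*sqrt(theta + 1)*sin(theta**2 - 3*theta) + 32*sqrt(2)*theta*sqrt(theta + 1)*cos(theta**2 - 3*theta) - 20*sqrt(2)*sqrt(theta + 1)*sin(theta**2 - 3*theta) + 24*sqrt(2)*sqrt(theta + 1)*cos(theta**2 - 3*theta), which equals f(theta).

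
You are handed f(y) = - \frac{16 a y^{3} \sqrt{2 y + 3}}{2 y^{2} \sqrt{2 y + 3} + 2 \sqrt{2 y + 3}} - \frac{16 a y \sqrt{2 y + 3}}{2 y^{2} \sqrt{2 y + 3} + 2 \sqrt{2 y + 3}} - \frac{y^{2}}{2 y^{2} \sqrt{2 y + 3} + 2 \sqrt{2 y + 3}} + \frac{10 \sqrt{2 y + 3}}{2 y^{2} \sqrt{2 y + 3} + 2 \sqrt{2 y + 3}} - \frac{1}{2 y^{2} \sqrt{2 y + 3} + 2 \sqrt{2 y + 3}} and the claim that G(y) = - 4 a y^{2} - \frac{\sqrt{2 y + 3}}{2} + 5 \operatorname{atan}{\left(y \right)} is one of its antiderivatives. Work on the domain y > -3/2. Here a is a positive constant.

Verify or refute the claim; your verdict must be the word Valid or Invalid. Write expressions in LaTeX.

Valid - differentiating G returns exactly f.

d/dy[G] = \frac{- 16 a y^{3} \sqrt{2 y + 3} - 16 a y \sqrt{2 y + 3} - y^{2} + 10 \sqrt{2 y + 3} - 1}{2 y^{2} \sqrt{2 y + 3} + 2 \sqrt{2 y + 3}}
This equals f(y) exactly, so the claim holds.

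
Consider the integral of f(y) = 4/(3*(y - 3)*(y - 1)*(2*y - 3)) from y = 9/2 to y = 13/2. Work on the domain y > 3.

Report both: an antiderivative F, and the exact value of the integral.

The denominator factors as 3*(y - 3)*(y - 1)*(2*y - 3); partial fractions split f into directly integrable pieces: -16/(9*(2*y - 3)) + 2/(3*(y - 1)) + 2/(9*(y - 3)).
F(y) = 2*(log(y - 3) - 4*log(y - 3/2) + 3*log(y - 1))/9 is an antiderivative of f.
Check: d/dy[2*(log(y - 3) - 4*log(y - 3/2) + 3*log(y - 1))/9] = 4/(6*y**3 - 33*y**2 + 54*y - 27), which equals f(y).
F(13/2) = -8*log(5)/9 + 2*log(7/2)/9 + 2*log(11/2)/3; F(9/2) = -8*log(3)/9 + 2*log(3/2)/9 + 2*log(7/2)/3.
Integral = F(13/2) - F(9/2) = -8*log(5)/9 - 4*log(7/2)/9 - 2*log(3/2)/9 + 8*log(3)/9 + 2*log(11/2)/3.

Antiderivative: F(y) = 2*(log(y - 3) - 4*log(y - 3/2) + 3*log(y - 1))/9; value = -8*log(5)/9 - 4*log(7/2)/9 - 2*log(3/2)/9 + 8*log(3)/9 + 2*log(11/2)/3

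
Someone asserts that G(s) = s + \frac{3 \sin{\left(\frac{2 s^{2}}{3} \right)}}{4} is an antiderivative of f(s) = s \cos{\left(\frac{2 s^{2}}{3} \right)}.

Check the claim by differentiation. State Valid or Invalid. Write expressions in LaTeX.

Invalid: d/ds[G] - f = 1, which is not 0.

d/ds[G] = s \cos{\left(\frac{2 s^{2}}{3} \right)} + 1
d/ds[G] - f(s) = 1 != 0.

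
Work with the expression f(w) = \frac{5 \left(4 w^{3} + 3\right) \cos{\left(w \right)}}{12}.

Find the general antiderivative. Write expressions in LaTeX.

A candidate is checked by its d/dw: the result must match f(w).
Check: d/dw[\frac{5 w^{3} \sin{\left(w \right)}}{3} + 5 w^{2} \cos{\left(w \right)} - 10 w \sin{\left(w \right)} + \frac{5 \sin{\left(w \right)}}{4} - 10 \cos{\left(w \right)}] = \frac{5 w^{3} \cos{\left(w \right)}}{3} + \frac{5 \cos{\left(w \right)}}{4}, which equals f(w).

F(w) = \frac{5 w^{3} \sin{\left(w \right)}}{3} + 5 w^{2} \cos{\left(w \right)} - 10 w \sin{\left(w \right)} + \frac{5 \sin{\left(w \right)}}{4} - 10 \cos{\left(w \right)} + C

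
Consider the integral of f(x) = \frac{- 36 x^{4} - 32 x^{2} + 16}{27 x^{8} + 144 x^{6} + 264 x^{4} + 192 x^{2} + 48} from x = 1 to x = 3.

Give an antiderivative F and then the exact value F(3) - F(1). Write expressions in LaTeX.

Antiderivative: F(x) = \frac{4 x}{3 \left(x^{2} + 2\right) \left(3 x^{2} + 2\right)}; value = - \frac{1096}{14355}

Recover f(x) by differentiating a candidate F(x); any mismatch rules it out.
F(x) = \frac{4 x}{3 \left(x^{2} + 2\right) \left(3 x^{2} + 2\right)} is an antiderivative of f.
Check: d/dx[\frac{4 x}{3 \left(x^{2} + 2\right) \left(3 x^{2} + 2\right)}] = \frac{- 36 x^{4} - 32 x^{2} + 16}{27 x^{8} + 144 x^{6} + 264 x^{4} + 192 x^{2} + 48} = f(x).
F(3) = \frac{4}{319}; F(1) = \frac{4}{45}.
Integral = F(3) - F(1) = - \frac{1096}{14355}.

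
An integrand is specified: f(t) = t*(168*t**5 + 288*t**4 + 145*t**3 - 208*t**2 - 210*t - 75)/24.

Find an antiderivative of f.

An antiderivative is F(t) = t**7 + 2*t**6 + 29*t**5/24 - 13*t**4/6 - 35*t**3/12 - 25*t**2/16.

Recognize the product-rule pattern: f = u'v + uv' with u = -3*t**3/2 + t + 5/4, v = -2*t**4/3 - 4*t**3/3 - 5*t**2/4, so integration by parts undoes it.
Check: d/dt[t**7 + 2*t**6 + 29*t**5/24 - 13*t**4/6 - 35*t**3/12 - 25*t**2/16] = 7*t**6 + 12*t**5 + 145*t**4/24 - 26*t**3/3 - 35*t**2/4 - 25*t/8, which equals f(t).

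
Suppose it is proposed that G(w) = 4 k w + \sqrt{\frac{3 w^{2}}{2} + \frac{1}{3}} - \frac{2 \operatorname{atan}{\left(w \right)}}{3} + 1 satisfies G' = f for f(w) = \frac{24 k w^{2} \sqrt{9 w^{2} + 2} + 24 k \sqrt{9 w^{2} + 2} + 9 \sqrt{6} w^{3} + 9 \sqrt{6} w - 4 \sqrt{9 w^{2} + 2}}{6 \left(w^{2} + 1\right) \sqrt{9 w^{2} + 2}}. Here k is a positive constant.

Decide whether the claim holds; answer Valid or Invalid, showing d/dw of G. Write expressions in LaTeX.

Valid. The derivative of G reproduces f.

d/dw[G] = \frac{24 k w^{2} \sqrt{9 w^{2} + 2} + 24 k \sqrt{9 w^{2} + 2} + 9 \sqrt{6} w^{3} + 9 \sqrt{6} w - 4 \sqrt{9 w^{2} + 2}}{6 w^{2} \sqrt{9 w^{2} + 2} + 6 \sqrt{9 w^{2} + 2}}
This equals f(w) exactly, so the claim holds.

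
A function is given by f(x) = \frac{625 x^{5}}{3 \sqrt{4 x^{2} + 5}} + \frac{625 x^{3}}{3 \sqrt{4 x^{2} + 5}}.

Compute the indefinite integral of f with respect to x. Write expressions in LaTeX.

f has the shape u'v + uv' for u = \frac{125 x^{4}}{12} and v = \sqrt{4 x^{2} + 5} — it is the derivative of the product u*v.
Check: d/dx[\frac{125 x^{4} \sqrt{4 x^{2} + 5}}{12}] = \frac{625 x^{5} + 625 x^{3}}{3 \sqrt{4 x^{2} + 5}}, which equals f(x).

F(x) = \frac{125 x^{4} \sqrt{4 x^{2} + 5}}{12} + C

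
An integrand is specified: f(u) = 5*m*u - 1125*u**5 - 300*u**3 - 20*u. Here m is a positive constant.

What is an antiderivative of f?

Integrate term by term and add the pieces.
Check: d/du[5*m*u**2/2 - 3*(5*u**2 + 2/3)**3/2] = 5*m*u - 1125*u**5 - 300*u**3 - 20*u = f(u).

An antiderivative is F(u) = 5*m*u**2/2 - 3*(5*u**2 + 2/3)**3/2.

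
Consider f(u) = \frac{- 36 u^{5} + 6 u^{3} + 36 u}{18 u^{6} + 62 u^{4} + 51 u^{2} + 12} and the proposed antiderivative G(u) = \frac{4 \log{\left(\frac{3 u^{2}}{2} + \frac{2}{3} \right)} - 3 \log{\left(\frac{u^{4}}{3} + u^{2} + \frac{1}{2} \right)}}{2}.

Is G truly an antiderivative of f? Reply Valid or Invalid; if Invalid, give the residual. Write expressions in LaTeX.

d/du[G] = \frac{- 36 u^{5} + 6 u^{3} + 36 u}{18 u^{6} + 62 u^{4} + 51 u^{2} + 12}
This equals f(u) exactly, so the claim holds.

Valid. The derivative of G reproduces f.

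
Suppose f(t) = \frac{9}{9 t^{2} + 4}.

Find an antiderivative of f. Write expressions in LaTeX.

An antiderivative is F(t) = \frac{3 \operatorname{atan}{\left(\frac{3 t}{2} \right)}}{2}.

Recover f(t) by differentiating a candidate F(t); any mismatch rules it out.
Check: d/dt[\frac{3 \operatorname{atan}{\left(\frac{3 t}{2} \right)}}{2}] = \frac{9}{9 t^{2} + 4} = f(t).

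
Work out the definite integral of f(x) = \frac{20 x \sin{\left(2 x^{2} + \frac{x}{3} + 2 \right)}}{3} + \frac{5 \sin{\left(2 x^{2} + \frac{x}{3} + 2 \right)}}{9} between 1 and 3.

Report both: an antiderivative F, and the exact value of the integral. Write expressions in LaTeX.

The substitution u = 2 x^{2} + \frac{x}{3} + 2 works: f is exactly (dF/du)*(du/dx) for that inner function.
F(x) = - \frac{5 \cos{\left(2 x^{2} + \frac{x}{3} + 2 \right)}}{3} is an antiderivative of f.
Check: d/dx[- \frac{5 \cos{\left(2 x^{2} + \frac{x}{3} + 2 \right)}}{3}] = \frac{20 x \sin{\left(2 x^{2} + \frac{x}{3} + 2 \right)}}{3} + \frac{5 \sin{\left(2 x^{2} + \frac{x}{3} + 2 \right)}}{9} = f(x).
F(3) = - \frac{5 \cos{\left(21 \right)}}{3}; F(1) = - \frac{5 \cos{\left(\frac{13}{3} \right)}}{3}.
Integral = F(3) - F(1) = \frac{5 \cos{\left(\frac{13}{3} \right)}}{3} - \frac{5 \cos{\left(21 \right)}}{3}.

Antiderivative: F(x) = - \frac{5 \cos{\left(2 x^{2} + \frac{x}{3} + 2 \right)}}{3}; value = \frac{5 \cos{\left(\frac{13}{3} \right)}}{3} - \frac{5 \cos{\left(21 \right)}}{3}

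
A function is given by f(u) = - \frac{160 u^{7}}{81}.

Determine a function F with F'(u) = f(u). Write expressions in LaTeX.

An antiderivative is F(u) = - \frac{20 u^{8}}{81}.

Any candidate F(u) must reproduce f(u) exactly when differentiated.
Check: d/du[- \frac{20 u^{8}}{81}] = - \frac{160 u^{7}}{81} = f(u).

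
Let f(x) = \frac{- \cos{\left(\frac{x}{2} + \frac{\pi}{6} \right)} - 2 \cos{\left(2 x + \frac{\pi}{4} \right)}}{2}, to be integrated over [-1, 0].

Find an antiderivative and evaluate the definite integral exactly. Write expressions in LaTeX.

Any candidate F(x) must reproduce f(x) exactly when differentiated.
F(x) = - \sin{\left(\frac{x}{2} + \frac{\pi}{6} \right)} - \frac{\sin{\left(2 x + \frac{\pi}{4} \right)}}{2} is an antiderivative of f.
Check: d/dx[- \sin{\left(\frac{x}{2} + \frac{\pi}{6} \right)} - \frac{\sin{\left(2 x + \frac{\pi}{4} \right)}}{2}] = - \frac{\cos{\left(\frac{x}{2} + \frac{\pi}{6} \right)}}{2} - \cos{\left(2 x + \frac{\pi}{4} \right)}, which equals f(x).
F(0) = - \frac{1}{2} - \frac{\sqrt{2}}{4}; F(-1) = - \cos{\left(\frac{1}{2} + \frac{\pi}{3} \right)} - \frac{\cos{\left(\frac{\pi}{4} + 2 \right)}}{2}.
Integral = F(0) - F(-1) = - \frac{1}{2} + \frac{\cos{\left(\frac{\pi}{4} + 2 \right)}}{2} - \frac{\sqrt{2}}{4} + \cos{\left(\frac{1}{2} + \frac{\pi}{3} \right)}.

Antiderivative: F(x) = - \sin{\left(\frac{x}{2} + \frac{\pi}{6} \right)} - \frac{\sin{\left(2 x + \frac{\pi}{4} \right)}}{2}; value = - \frac{1}{2} + \frac{\cos{\left(\frac{\pi}{4} + 2 \right)}}{2} - \frac{\sqrt{2}}{4} + \cos{\left(\frac{1}{2} + \frac{\pi}{3} \right)}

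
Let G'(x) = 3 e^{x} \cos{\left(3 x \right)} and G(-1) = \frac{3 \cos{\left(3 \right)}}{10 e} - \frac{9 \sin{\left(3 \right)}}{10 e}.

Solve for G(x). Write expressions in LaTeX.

G(x) = \frac{9 e^{x} \sin{\left(3 x \right)}}{10} + \frac{3 e^{x} \cos{\left(3 x \right)}}{10}

Since d/dx undoes antidifferentiation here, G(x) must give back the stated G'(x).
A general antiderivative is \frac{9 e^{x} \sin{\left(3 x \right)}}{10} + \frac{3 e^{x} \cos{\left(3 x \right)}}{10} + C.
The condition gives C = \frac{3 \cos{\left(3 \right)}}{10 e} - \frac{9 \sin{\left(3 \right)}}{10 e} - (\frac{3 \cos{\left(3 \right)}}{10 e} - \frac{9 \sin{\left(3 \right)}}{10 e}) = 0.
So G(x) = \frac{9 e^{x} \sin{\left(3 x \right)}}{10} + \frac{3 e^{x} \cos{\left(3 x \right)}}{10}.
Check: d/dx[\frac{9 e^{x} \sin{\left(3 x \right)}}{10} + \frac{3 e^{x} \cos{\left(3 x \right)}}{10}] = 3 e^{x} \cos{\left(3 x \right)} = G'(x).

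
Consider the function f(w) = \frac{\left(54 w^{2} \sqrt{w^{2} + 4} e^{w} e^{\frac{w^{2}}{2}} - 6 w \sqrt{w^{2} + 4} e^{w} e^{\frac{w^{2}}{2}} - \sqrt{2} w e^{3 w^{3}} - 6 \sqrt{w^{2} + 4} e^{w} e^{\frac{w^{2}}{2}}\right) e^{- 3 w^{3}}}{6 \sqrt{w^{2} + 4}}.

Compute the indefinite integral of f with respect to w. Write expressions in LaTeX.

F(w) = - \frac{\sqrt{2} \sqrt{w^{2} + 4} + 6 e^{w} e^{\frac{w^{2}}{2}} e^{- 3 w^{3}}}{6} + C

An antiderivative F(w) passes only if d/dw[F] lands on f(w) exactly.
Check: d/dw[- \frac{\sqrt{2} \sqrt{w^{2} + 4} + 6 e^{w} e^{\frac{w^{2}}{2}} e^{- 3 w^{3}}}{6}] = \frac{\left(54 w^{2} \sqrt{w^{2} + 4} e^{w} e^{\frac{w^{2}}{2}} - 6 w \sqrt{w^{2} + 4} e^{w} e^{\frac{w^{2}}{2}} - \sqrt{2} w e^{3 w^{3}} - 6 \sqrt{w^{2} + 4} e^{w} e^{\frac{w^{2}}{2}}\right) e^{- 3 w^{3}}}{6 \sqrt{w^{2} + 4}} = f(w).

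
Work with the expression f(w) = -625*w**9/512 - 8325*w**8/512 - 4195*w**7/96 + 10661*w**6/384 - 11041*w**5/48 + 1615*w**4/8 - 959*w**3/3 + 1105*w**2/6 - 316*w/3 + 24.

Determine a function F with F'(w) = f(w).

f has the shape u'v + uv' for u = -(5*w**2/4 - w/2 + 2)**3/4 and v = (w**2/2 + 4*w - 4/3)**2 — it is the derivative of the product u*v.
Check: d/dw[-125*w**10/1024 - 925*w**9/512 - 4195*w**8/768 + 1523*w**7/384 - 11041*w**6/288 + 323*w**5/8 - 959*w**4/12 + 1105*w**3/18 - 158*w**2/3 + 24*w] = -625*w**9/512 - 8325*w**8/512 - 4195*w**7/96 + 10661*w**6/384 - 11041*w**5/48 + 1615*w**4/8 - 959*w**3/3 + 1105*w**2/6 - 316*w/3 + 24 = f(w).

An antiderivative is F(w) = -125*w**10/1024 - 925*w**9/512 - 4195*w**8/768 + 1523*w**7/384 - 11041*w**6/288 + 323*w**5/8 - 959*w**4/12 + 1105*w**3/18 - 158*w**2/3 + 24*w.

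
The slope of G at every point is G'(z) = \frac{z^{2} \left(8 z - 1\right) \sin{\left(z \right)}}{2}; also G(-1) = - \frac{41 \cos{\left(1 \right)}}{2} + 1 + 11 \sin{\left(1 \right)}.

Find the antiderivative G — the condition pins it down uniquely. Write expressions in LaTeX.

G(z) = \frac{- 8 z^{3} \cos{\left(z \right)} + 24 z^{2} \sin{\left(z \right)} + z^{2} \cos{\left(z \right)} - 2 z \sin{\left(z \right)} + 48 z \cos{\left(z \right)} - 48 \sin{\left(z \right)} - 2 \cos{\left(z \right)} + 2}{2}

Whatever form G(z) takes, its d/dz must return the stated G'(z).
A general antiderivative is - 4 z^{3} \cos{\left(z \right)} + 12 z^{2} \sin{\left(z \right)} + \frac{z^{2} \cos{\left(z \right)}}{2} - z \sin{\left(z \right)} + 24 z \cos{\left(z \right)} - 24 \sin{\left(z \right)} - \cos{\left(z \right)} + C.
The condition gives C = - \frac{41 \cos{\left(1 \right)}}{2} + 1 + 11 \sin{\left(1 \right)} - (- \frac{41 \cos{\left(1 \right)}}{2} + 11 \sin{\left(1 \right)}) = 1.
So G(z) = \frac{- 8 z^{3} \cos{\left(z \right)} + 24 z^{2} \sin{\left(z \right)} + z^{2} \cos{\left(z \right)} - 2 z \sin{\left(z \right)} + 48 z \cos{\left(z \right)} - 48 \sin{\left(z \right)} - 2 \cos{\left(z \right)} + 2}{2}.
Check: d/dz[\frac{- 8 z^{3} \cos{\left(z \right)} + 24 z^{2} \sin{\left(z \right)} + z^{2} \cos{\left(z \right)} - 2 z \sin{\left(z \right)} + 48 z \cos{\left(z \right)} - 48 \sin{\left(z \right)} - 2 \cos{\left(z \right)} + 2}{2}] = 4 z^{3} \sin{\left(z \right)} - \frac{z^{2} \sin{\left(z \right)}}{2}, which equals G'(z).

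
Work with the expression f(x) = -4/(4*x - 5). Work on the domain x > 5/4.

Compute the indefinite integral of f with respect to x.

F(x) = -log(4*x - 5) + C

Differentiate the proposed F(x) back; it has to land on f(x) exactly.
Check: d/dx[-log(4*x - 5)] = -4/(4*x - 5) = f(x).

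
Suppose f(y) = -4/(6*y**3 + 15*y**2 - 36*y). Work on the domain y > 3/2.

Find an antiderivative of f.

The denominator factors as 3*y*(y + 4)*(2*y - 3); partial fractions split f into directly integrable pieces: -16/(99*(2*y - 3)) - 1/(33*(y + 4)) + 1/(9*y).
Check: d/dy[(11*log(y) - 8*log(y - 3/2) - 3*log(y + 4))/99] = -4/(6*y**3 + 15*y**2 - 36*y) = f(y).

An antiderivative is F(y) = (11*log(y) - 8*log(y - 3/2) - 3*log(y + 4))/99.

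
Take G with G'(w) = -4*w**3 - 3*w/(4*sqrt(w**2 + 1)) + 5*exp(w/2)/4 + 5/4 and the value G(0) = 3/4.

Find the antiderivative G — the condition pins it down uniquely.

Integrate term by term and add the pieces.
A general antiderivative is -w**4 + 5*w/4 - 3*sqrt(w**2 + 1)/4 + 5*exp(w/2)/2 - 2 + C.
The condition gives C = 3/4 - (-1/4) = 1.
So G(w) = -(4*w**4 - 5*w + 3*sqrt(w**2 + 1) - 10*exp(w/2) + 4)/4.
Check: d/dw[-(4*w**4 - 5*w + 3*sqrt(w**2 + 1) - 10*exp(w/2) + 4)/4] = (-16*w**3*sqrt(w**2 + 1) - 3*w + 5*sqrt(w**2 + 1)*exp(w/2) + 5*sqrt(w**2 + 1))/(4*sqrt(w**2 + 1)), which equals G'(w).

G(w) = -(4*w**4 - 5*w + 3*sqrt(w**2 + 1) - 10*exp(w/2) + 4)/4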